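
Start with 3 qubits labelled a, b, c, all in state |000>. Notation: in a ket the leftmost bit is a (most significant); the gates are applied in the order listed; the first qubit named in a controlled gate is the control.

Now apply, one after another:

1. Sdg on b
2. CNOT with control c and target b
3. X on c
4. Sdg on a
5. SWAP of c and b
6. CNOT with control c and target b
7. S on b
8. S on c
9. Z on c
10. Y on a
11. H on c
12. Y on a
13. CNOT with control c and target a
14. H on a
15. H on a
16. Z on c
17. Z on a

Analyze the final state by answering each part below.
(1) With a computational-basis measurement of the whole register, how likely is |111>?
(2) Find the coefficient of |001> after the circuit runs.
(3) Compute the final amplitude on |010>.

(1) Outcome |111> occurs with probability 1/2. Key observation: gates 14-15 undo each other exactly, leaving only the rest of the circuit to track.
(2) The final state's coefficient on |001> equals 0.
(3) The amplitude on |010> is sqrt(2)*I/2.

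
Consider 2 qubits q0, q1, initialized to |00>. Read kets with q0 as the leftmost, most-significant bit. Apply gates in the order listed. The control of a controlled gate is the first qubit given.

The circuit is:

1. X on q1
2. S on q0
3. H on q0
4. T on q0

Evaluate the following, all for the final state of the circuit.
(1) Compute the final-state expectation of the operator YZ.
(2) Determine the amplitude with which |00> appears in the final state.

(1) The observable YZ averages to -sqrt(2)/2.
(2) |00> carries amplitude 0 in the final state.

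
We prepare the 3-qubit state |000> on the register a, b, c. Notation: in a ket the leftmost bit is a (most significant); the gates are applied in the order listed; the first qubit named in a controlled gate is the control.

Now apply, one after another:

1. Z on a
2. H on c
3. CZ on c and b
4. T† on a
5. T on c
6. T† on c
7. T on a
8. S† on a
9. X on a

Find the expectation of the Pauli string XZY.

The observable XZY averages to 0. Key observation: gates 4-7 undo each other exactly, leaving only the rest of the circuit to track.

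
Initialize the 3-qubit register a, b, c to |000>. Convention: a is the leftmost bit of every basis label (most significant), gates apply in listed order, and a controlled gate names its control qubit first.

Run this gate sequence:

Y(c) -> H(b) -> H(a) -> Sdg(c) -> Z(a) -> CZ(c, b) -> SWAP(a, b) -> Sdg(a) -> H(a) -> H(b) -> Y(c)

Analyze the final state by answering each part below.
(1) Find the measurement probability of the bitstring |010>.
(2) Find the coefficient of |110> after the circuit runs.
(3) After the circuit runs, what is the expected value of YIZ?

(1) A full measurement returns |010> with probability 1/2.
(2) The final state's coefficient on |110> equals -1/2 - I/2.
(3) The expectation value of YIZ is -1.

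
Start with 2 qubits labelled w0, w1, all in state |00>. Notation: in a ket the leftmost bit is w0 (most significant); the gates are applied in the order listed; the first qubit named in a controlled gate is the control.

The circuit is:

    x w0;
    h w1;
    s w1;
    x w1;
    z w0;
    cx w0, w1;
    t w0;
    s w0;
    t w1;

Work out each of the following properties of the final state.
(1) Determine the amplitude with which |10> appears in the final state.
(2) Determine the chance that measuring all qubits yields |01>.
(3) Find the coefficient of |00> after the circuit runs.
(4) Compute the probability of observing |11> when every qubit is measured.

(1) The amplitude on |10> is -sqrt(2)*exp(3*I*pi/4)/2.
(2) The probability of measuring |01> is 0.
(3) The final state's coefficient on |00> equals 0.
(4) Outcome |11> occurs with probability 1/2.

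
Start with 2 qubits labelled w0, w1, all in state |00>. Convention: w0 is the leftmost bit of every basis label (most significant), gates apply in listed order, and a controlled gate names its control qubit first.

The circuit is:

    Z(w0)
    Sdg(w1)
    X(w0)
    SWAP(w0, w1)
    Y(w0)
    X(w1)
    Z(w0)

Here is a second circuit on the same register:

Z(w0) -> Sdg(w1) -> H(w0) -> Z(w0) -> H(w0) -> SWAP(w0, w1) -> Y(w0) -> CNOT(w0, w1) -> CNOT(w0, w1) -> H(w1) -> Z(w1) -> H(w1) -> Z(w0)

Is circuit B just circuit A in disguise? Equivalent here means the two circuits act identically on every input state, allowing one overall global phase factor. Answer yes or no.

Yes — the two circuits implement the same unitary up to a global phase.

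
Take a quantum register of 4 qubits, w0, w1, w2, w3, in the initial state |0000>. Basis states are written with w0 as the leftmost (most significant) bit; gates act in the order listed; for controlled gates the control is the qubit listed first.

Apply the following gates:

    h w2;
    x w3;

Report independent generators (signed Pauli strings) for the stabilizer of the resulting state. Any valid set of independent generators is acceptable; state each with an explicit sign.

The final state is stabilized by the group generated by +IIXI, +ZIII, +IZII, -IIIZ; other independent generating sets are equally valid.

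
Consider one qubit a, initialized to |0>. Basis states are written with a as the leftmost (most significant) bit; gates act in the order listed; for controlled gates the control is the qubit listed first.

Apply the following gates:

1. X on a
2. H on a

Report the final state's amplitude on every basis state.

After the circuit, the state carries amplitude sqrt(2)/2 on |0>, -sqrt(2)/2 on |1>.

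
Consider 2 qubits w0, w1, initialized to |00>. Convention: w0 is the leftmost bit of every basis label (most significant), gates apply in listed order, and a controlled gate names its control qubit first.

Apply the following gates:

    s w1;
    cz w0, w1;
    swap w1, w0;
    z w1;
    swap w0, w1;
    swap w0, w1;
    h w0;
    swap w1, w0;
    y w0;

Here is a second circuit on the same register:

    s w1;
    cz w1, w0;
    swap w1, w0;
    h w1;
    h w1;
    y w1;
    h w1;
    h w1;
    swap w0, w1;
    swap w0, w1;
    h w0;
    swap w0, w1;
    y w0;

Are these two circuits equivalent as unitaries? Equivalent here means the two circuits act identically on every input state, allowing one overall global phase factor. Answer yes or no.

No: there is an input state on which the two circuits produce genuinely different outputs (not merely differing by a phase).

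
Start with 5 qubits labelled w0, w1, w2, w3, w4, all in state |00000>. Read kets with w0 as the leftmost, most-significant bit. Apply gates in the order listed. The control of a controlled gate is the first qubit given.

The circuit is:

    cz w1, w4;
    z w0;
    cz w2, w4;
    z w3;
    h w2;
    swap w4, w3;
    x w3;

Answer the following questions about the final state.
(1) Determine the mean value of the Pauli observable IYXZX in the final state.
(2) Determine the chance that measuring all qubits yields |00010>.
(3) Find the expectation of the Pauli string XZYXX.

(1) In the final state, IYXZX has expectation 0.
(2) A full measurement returns |00010> with probability 1/2.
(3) The expectation value of XZYXX is 0.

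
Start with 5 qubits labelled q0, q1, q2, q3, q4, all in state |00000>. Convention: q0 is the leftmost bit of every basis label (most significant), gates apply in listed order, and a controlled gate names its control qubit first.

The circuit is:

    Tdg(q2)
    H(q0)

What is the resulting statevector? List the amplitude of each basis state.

The final amplitudes are sqrt(2)/2 on |00000>, sqrt(2)/2 on |10000>, and 0 on every other basis state.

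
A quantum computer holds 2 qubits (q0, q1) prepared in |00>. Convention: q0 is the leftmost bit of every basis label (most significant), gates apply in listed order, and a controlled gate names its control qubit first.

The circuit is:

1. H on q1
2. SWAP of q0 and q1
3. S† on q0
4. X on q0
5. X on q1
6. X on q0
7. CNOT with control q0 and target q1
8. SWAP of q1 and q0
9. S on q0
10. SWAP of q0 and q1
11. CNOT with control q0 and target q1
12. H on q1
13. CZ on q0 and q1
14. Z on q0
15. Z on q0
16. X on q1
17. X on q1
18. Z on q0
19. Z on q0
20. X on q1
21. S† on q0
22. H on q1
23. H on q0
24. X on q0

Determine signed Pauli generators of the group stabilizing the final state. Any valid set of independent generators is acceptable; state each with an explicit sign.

The stabilizer group can be generated by -XZ, -ZY, among other valid generating sets. Key observation: the block from step 17 through step 20 cancels to the identity and can be dropped.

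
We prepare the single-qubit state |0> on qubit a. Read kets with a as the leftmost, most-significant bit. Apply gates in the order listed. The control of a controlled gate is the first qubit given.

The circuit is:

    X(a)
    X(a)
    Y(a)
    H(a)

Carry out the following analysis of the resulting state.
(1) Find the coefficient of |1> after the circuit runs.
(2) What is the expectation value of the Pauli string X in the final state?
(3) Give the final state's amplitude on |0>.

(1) |1> carries amplitude -sqrt(2)*I/2 in the final state. Key observation: gates 1-2 undo each other exactly, leaving only the rest of the circuit to track.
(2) The observable X averages to -1.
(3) The amplitude on |0> is sqrt(2)*I/2.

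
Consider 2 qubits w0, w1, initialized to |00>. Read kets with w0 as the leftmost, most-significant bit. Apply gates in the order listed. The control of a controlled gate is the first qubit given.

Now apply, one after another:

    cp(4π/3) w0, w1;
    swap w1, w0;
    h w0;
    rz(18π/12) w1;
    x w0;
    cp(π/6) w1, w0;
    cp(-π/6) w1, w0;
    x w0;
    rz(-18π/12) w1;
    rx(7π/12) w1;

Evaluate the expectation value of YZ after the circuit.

The expectation value of YZ is 0. Key observation: steps 4-9 multiply out to the identity, so the circuit reduces to the remaining gates.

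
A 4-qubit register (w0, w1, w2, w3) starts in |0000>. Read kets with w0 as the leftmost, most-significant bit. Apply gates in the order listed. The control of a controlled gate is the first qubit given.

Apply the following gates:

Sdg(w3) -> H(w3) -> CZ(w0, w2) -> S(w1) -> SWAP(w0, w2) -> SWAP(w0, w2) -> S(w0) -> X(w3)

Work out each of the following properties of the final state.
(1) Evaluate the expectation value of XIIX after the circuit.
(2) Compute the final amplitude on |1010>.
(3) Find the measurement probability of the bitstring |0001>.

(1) The expectation value of XIIX is 0.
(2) |1010> carries amplitude 0 in the final state.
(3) Outcome |0001> occurs with probability 1/2.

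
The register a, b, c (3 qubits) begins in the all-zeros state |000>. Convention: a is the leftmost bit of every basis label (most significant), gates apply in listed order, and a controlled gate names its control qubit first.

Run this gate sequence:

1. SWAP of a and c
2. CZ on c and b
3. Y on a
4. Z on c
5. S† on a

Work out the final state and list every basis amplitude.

The resulting statevector has amplitude 1 on |100>, and 0 on every other basis state.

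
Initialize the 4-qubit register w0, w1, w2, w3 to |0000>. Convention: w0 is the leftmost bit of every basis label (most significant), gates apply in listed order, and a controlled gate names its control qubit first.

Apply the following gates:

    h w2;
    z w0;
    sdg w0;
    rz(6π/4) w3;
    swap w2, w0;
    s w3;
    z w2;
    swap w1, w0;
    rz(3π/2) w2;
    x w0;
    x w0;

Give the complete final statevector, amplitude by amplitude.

The resulting statevector has amplitude sqrt(2)*I/2 on |0000>, sqrt(2)*I/2 on |0100>, and 0 on every other basis state.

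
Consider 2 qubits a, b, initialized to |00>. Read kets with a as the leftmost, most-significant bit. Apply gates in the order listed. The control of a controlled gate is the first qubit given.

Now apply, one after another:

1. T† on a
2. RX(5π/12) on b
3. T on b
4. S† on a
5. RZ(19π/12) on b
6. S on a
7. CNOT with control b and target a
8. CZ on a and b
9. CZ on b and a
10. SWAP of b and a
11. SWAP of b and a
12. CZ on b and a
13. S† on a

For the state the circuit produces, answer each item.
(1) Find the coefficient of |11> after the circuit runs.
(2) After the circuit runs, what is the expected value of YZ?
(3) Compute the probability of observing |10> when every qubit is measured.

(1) The amplitude on |11> is sqrt(3)*sqrt(sqrt(2)/4 + 1/2)*exp(-23*I*pi/24)/2 - sqrt(1/2 - sqrt(2)/4)*exp(-23*I*pi/24)/2. Key observation: the block from step 10 through step 11 cancels to the identity and can be dropped.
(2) The expectation value of YZ is 0.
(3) A full measurement returns |10> with probability 0.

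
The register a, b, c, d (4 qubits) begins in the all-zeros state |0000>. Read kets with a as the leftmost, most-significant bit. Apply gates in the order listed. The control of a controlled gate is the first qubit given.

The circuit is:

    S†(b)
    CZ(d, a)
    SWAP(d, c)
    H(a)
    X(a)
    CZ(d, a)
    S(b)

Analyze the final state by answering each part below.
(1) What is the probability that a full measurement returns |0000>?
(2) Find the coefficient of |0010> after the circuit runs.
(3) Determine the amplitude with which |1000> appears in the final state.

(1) A full measurement returns |0000> with probability 1/2.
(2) The final state's coefficient on |0010> equals 0.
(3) The amplitude on |1000> is sqrt(2)/2.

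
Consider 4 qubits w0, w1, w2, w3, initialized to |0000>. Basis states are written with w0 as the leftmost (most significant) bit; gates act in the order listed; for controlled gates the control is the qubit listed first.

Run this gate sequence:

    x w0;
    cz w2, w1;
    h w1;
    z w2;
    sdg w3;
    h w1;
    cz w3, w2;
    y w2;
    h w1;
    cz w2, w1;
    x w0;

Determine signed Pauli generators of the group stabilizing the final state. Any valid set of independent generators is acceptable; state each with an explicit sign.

The stabilizer group can be generated by -IXII, +ZIII, -IIZI, +IIIZ, among other valid generating sets.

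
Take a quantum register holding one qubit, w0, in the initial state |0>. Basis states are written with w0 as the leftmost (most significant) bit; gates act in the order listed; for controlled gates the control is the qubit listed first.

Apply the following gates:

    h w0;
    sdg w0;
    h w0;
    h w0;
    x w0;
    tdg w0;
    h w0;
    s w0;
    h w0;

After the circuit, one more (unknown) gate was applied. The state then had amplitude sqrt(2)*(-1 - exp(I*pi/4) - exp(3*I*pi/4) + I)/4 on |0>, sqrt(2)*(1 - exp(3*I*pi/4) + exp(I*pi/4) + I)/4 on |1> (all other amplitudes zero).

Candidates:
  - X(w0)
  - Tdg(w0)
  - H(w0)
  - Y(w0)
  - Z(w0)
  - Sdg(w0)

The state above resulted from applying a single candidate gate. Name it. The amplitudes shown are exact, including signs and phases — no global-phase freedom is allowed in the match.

The unique candidate consistent with the amplitudes is Y(w0).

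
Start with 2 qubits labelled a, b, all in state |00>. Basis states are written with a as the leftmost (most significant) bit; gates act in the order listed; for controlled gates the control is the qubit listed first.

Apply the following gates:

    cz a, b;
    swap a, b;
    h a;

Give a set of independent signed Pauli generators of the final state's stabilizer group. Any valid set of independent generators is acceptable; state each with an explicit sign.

One valid set of independent stabilizer generators is +XI, +IZ (any independent generating set of the same group is equally correct).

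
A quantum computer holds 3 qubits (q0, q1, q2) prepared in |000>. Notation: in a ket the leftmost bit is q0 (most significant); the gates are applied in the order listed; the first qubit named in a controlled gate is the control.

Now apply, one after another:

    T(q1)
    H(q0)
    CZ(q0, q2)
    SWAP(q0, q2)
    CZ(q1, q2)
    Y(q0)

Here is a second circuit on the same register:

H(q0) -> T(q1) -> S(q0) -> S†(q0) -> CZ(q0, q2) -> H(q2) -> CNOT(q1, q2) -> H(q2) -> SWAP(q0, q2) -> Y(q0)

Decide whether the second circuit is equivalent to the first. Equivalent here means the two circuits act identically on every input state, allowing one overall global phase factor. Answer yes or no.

No — the two circuits implement different unitaries, even allowing a global phase.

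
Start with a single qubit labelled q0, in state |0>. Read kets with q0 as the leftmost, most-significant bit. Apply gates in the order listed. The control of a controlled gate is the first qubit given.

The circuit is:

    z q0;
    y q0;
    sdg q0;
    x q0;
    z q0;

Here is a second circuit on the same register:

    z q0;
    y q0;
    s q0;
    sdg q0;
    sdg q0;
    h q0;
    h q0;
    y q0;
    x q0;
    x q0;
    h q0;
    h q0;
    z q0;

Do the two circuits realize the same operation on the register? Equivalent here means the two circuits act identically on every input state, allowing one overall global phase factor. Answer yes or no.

No: there is an input state on which the two circuits produce genuinely different outputs (not merely differing by a phase).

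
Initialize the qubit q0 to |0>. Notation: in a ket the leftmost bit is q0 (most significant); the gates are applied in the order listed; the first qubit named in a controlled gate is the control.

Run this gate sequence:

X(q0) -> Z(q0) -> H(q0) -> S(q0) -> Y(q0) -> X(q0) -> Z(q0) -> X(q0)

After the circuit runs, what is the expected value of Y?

The observable Y averages to 1.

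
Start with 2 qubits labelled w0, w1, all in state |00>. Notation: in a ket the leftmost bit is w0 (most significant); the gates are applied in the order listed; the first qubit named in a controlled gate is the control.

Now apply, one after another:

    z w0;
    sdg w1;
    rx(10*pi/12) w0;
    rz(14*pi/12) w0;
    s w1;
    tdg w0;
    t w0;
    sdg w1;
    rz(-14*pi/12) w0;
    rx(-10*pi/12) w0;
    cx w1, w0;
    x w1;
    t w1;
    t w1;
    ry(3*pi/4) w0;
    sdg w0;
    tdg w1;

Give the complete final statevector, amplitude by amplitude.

The resulting statevector has amplitude 0 on |00>, sqrt(2 - sqrt(2))*exp(I*pi/4)/2 on |01>, 0 on |10>, -sqrt(sqrt(2) + 2)*exp(3*I*pi/4)/2 on |11>.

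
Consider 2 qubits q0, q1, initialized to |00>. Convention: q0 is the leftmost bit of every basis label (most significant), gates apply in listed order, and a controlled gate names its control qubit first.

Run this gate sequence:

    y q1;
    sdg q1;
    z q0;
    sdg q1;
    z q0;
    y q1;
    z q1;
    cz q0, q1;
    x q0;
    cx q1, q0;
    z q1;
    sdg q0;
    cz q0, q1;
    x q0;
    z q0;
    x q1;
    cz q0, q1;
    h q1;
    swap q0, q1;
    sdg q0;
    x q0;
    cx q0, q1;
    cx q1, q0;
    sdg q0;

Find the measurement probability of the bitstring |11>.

A full measurement returns |11> with probability 0.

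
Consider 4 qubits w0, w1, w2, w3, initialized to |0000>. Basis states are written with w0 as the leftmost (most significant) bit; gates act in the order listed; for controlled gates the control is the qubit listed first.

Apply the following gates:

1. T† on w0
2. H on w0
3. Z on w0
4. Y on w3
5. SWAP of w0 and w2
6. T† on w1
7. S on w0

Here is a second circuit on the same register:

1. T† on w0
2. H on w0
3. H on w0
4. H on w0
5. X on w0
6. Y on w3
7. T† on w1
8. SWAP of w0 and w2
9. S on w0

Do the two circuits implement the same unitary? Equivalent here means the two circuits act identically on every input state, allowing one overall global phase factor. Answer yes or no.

No: there is an input state on which the two circuits produce genuinely different outputs (not merely differing by a phase).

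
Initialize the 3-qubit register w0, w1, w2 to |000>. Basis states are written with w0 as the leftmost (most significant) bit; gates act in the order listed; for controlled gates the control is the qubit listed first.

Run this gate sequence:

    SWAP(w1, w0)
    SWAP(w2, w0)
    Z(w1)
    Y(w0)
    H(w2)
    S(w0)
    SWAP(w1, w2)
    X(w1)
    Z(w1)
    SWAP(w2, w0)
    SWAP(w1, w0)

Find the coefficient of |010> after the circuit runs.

The final state's coefficient on |010> equals 0.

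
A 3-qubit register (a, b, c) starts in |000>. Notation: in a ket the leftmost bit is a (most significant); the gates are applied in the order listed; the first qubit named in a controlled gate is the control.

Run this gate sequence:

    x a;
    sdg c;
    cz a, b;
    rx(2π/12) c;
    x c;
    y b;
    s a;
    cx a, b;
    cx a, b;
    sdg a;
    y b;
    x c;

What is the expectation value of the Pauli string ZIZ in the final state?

In the final state, ZIZ has expectation -sqrt(3)/2. Key observation: gates 5-12 undo each other exactly, leaving only the rest of the circuit to track.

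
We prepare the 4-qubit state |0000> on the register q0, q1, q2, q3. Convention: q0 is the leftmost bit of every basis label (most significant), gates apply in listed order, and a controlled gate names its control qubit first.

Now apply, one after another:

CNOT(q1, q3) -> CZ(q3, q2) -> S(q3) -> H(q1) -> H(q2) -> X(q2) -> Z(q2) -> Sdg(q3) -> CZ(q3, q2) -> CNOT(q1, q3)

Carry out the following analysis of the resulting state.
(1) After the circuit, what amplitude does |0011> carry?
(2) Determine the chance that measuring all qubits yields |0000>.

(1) |0011> carries amplitude 0 in the final state.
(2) A full measurement returns |0000> with probability 1/4.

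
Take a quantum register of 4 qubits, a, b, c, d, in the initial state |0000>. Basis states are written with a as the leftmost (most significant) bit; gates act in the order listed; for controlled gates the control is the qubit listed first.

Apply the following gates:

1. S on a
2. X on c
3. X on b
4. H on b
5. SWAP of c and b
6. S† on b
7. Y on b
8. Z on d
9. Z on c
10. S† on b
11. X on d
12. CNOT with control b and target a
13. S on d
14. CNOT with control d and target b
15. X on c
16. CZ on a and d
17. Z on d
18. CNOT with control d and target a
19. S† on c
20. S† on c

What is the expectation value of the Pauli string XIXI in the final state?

In the final state, XIXI has expectation 0.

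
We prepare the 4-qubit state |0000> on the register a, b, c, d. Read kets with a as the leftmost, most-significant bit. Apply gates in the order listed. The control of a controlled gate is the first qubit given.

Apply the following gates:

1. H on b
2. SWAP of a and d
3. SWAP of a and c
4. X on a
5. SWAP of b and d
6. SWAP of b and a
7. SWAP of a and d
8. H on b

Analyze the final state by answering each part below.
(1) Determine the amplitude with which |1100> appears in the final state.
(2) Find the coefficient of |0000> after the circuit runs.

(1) The final state's coefficient on |1100> equals -1/2.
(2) The final state's coefficient on |0000> equals 1/2.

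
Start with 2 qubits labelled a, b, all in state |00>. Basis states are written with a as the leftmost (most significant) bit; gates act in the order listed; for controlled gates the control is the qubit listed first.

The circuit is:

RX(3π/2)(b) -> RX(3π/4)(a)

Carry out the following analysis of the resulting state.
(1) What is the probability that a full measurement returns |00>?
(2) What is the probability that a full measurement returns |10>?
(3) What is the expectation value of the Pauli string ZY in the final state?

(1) A full measurement returns |00> with probability 1/4 - sqrt(2)/8.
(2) The probability of measuring |10> is sqrt(2)/8 + 1/4.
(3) The observable ZY averages to -sqrt(2)/2.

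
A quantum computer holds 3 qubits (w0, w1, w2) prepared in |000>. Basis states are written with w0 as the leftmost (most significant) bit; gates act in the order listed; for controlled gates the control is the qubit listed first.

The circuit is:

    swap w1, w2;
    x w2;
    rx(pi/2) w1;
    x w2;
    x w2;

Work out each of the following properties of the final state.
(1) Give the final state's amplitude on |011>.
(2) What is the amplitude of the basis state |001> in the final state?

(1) The final state's coefficient on |011> equals -sqrt(2)*I/2.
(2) The final state's coefficient on |001> equals sqrt(2)/2.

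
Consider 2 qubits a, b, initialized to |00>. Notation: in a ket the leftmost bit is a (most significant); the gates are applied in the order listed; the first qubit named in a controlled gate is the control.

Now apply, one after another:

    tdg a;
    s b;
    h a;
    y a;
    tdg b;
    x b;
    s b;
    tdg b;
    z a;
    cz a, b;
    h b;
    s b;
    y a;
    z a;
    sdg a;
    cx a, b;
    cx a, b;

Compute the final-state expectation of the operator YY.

In the final state, YY has expectation -1.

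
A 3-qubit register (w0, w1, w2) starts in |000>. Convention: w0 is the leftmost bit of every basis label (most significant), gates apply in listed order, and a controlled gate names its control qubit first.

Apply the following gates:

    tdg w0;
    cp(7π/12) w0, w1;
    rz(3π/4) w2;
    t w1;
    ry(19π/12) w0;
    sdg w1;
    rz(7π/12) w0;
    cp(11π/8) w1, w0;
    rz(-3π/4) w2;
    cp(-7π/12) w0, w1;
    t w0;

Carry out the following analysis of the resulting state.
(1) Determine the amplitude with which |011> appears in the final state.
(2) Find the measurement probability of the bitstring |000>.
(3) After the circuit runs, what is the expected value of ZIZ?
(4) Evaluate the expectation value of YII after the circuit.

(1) The amplitude on |011> is 0.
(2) A full measurement returns |000> with probability -sqrt(2)/8 + sqrt(6)/8 + 1/2.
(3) The observable ZIZ averages to -sqrt(2)/4 + sqrt(6)/4.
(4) The observable YII averages to -sqrt(6)/8 - sqrt(2)/8.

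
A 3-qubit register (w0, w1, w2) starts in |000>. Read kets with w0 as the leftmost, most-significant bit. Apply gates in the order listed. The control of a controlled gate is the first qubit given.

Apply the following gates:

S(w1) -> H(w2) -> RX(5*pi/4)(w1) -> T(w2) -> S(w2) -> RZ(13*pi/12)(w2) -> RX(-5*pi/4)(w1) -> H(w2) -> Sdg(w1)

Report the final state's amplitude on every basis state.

The resulting statevector has amplitude (-1 + exp(5*I*pi/6))*exp(11*I*pi/24)/2 on |000>, (1 - exp(I*pi/6))*exp(7*I*pi/24)/2 on |001>, and 0 on every other basis state.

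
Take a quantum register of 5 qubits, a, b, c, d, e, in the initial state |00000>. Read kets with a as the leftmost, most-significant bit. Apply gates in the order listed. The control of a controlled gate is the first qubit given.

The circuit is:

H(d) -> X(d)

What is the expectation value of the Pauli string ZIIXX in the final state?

The expectation value of ZIIXX is 0.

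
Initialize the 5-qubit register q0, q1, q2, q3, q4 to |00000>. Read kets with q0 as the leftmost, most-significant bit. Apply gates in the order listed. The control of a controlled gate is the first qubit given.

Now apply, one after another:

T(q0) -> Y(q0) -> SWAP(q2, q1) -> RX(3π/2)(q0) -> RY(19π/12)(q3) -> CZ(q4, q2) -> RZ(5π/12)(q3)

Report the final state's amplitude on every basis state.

After the circuit, the state carries amplitude -sqrt(6)*sqrt(1/2 - sqrt(2)/4)*exp(-5*I*pi/24)/4 - sqrt(2)*sqrt(sqrt(2)/4 + 1/2)*exp(-5*I*pi/24)/4 on |00000>, -sqrt(2)*sqrt(1/2 - sqrt(2)/4)*exp(5*I*pi/24)/4 + sqrt(6)*sqrt(sqrt(2)/4 + 1/2)*exp(5*I*pi/24)/4 on |00010>, sqrt(6)*I*sqrt(1/2 - sqrt(2)/4)*exp(-5*I*pi/24)/4 + sqrt(2)*I*sqrt(sqrt(2)/4 + 1/2)*exp(-5*I*pi/24)/4 on |10000>, -sqrt(6)*I*sqrt(sqrt(2)/4 + 1/2)*exp(5*I*pi/24)/4 + sqrt(2)*I*sqrt(1/2 - sqrt(2)/4)*exp(5*I*pi/24)/4 on |10010>, and 0 on every other basis state.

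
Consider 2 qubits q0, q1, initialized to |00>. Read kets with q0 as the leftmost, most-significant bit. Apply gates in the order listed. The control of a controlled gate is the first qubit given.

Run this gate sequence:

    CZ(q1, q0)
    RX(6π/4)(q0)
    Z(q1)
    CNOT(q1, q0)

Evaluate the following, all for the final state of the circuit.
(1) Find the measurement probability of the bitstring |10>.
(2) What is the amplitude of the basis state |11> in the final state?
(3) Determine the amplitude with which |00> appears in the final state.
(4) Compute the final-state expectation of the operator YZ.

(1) The probability of measuring |10> is 1/2.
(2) The amplitude on |11> is 0.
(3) The amplitude on |00> is -sqrt(2)/2.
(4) In the final state, YZ has expectation 1.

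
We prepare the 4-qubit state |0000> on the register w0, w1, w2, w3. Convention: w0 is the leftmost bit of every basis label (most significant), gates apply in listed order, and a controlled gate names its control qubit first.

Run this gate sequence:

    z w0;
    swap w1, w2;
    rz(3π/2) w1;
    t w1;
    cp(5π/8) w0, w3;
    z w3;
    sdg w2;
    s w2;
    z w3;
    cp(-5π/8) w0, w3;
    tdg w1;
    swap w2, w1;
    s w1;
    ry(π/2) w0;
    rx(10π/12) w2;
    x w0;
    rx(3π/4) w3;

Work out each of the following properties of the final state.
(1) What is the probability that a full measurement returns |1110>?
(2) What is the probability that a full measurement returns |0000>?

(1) A full measurement returns |1110> with probability 0. Key observation: gates 4-11 undo each other exactly, leaving only the rest of the circuit to track.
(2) A full measurement returns |0000> with probability -sqrt(3)/16 - sqrt(2)/16 + sqrt(6)/32 + 1/8.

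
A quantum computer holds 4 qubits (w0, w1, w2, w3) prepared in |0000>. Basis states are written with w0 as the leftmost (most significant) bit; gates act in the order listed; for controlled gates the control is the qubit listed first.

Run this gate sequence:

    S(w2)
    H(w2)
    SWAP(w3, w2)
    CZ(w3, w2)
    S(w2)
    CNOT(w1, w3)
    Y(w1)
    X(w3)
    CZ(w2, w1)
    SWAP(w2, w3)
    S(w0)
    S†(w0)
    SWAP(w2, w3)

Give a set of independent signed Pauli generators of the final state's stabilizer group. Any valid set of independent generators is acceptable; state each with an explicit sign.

The stabilizer group can be generated by +IIIX, +ZIII, -IZII, +IIZI, among other valid generating sets. Key observation: steps 10-13 multiply out to the identity, so the circuit reduces to the remaining gates.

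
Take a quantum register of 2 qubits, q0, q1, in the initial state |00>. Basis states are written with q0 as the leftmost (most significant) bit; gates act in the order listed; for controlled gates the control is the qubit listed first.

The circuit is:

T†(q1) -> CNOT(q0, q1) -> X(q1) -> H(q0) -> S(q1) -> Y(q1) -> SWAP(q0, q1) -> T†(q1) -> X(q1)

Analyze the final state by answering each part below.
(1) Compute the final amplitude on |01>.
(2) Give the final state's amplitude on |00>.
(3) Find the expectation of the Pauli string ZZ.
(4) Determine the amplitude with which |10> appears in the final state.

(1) The final state's coefficient on |01> equals sqrt(2)/2.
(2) The amplitude on |00> is -sqrt(2)*exp(3*I*pi/4)/2.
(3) The expectation value of ZZ is 0.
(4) The final state's coefficient on |10> equals 0.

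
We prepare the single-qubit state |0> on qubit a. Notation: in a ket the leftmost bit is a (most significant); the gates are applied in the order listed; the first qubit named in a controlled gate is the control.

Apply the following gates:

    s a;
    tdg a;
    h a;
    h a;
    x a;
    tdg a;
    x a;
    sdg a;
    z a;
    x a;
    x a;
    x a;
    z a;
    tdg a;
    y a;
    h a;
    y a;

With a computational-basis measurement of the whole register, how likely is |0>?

A full measurement returns |0> with probability 1/2.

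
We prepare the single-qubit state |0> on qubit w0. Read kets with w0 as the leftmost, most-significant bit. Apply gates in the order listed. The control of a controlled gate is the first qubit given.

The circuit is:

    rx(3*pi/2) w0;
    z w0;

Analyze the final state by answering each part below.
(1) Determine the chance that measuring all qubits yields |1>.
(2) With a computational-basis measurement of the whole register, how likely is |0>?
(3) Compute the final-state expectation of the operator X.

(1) A full measurement returns |1> with probability 1/2.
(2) Outcome |0> occurs with probability 1/2.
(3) The expectation value of X is 0.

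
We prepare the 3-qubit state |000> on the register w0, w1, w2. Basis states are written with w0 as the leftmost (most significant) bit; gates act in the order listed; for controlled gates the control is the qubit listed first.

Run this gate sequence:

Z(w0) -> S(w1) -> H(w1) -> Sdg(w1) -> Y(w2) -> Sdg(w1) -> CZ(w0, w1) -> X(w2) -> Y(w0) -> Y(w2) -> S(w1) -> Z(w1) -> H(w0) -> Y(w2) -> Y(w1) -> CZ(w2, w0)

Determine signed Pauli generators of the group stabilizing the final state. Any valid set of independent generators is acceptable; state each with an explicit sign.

The final state is stabilized by the group generated by -XII, +IYI, +IIZ; other independent generating sets are equally valid.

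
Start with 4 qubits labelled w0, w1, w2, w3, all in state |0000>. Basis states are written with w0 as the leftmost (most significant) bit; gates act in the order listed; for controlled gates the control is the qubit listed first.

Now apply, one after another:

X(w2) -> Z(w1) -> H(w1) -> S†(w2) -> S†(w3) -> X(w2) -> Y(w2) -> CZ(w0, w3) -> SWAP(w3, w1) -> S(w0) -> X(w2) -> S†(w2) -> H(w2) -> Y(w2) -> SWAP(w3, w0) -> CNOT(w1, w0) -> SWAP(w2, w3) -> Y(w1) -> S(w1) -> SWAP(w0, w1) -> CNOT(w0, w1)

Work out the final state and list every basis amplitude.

The resulting statevector has amplitude I/2 on |1000>, -I/2 on |1001>, I/2 on |1100>, -I/2 on |1101>, and 0 on every other basis state.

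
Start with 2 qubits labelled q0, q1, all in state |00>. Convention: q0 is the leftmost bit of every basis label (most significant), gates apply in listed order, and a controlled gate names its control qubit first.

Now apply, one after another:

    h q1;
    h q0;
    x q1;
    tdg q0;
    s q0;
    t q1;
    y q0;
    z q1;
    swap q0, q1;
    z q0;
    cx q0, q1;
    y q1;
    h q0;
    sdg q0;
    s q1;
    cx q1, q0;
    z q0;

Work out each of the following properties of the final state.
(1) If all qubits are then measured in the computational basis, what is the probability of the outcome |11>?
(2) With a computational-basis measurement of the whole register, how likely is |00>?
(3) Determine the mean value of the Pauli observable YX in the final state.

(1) The probability of measuring |11> is 0.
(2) Outcome |00> occurs with probability 1/4.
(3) The observable YX averages to sqrt(2)/2.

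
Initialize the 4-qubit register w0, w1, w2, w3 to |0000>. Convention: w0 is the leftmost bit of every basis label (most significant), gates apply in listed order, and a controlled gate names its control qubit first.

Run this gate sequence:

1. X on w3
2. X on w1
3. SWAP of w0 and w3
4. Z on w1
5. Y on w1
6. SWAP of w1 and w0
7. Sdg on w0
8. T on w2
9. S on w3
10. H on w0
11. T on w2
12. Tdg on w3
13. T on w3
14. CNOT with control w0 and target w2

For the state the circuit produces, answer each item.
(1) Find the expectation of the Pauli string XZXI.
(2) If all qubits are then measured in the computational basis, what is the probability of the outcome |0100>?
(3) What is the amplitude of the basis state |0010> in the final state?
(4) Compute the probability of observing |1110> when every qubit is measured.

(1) The observable XZXI averages to -1.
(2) A full measurement returns |0100> with probability 1/2.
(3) The final state's coefficient on |0010> equals 0.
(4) A full measurement returns |1110> with probability 1/2.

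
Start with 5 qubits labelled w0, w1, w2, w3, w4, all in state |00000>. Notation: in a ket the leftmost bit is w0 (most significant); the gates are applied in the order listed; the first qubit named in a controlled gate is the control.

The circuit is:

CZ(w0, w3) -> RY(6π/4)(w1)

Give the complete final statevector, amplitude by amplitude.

After the circuit, the state carries amplitude -sqrt(2)/2 on |00000>, sqrt(2)/2 on |01000>, and 0 on every other basis state.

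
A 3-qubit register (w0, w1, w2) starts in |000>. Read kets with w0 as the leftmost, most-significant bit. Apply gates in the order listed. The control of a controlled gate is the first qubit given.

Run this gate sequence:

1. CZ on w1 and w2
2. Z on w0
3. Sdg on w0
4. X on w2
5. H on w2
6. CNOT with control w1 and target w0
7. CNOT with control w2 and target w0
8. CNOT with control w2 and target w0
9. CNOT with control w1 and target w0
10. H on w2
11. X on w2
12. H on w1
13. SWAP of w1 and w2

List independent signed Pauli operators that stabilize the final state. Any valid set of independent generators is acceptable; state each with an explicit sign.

One valid set of independent stabilizer generators is +IIX, +ZII, +IZI (any independent generating set of the same group is equally correct). Key observation: gates 4-11 undo each other exactly, leaving only the rest of the circuit to track.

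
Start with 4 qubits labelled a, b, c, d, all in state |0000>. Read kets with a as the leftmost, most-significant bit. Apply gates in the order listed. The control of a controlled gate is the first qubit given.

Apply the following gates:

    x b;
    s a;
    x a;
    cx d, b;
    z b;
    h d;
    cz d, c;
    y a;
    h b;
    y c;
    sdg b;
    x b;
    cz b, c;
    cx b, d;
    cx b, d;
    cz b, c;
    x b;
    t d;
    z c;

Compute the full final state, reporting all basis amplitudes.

The resulting statevector has amplitude 1/2 on |0010>, exp(I*pi/4)/2 on |0011>, I/2 on |0110>, exp(3*I*pi/4)/2 on |0111>, and 0 on every other basis state.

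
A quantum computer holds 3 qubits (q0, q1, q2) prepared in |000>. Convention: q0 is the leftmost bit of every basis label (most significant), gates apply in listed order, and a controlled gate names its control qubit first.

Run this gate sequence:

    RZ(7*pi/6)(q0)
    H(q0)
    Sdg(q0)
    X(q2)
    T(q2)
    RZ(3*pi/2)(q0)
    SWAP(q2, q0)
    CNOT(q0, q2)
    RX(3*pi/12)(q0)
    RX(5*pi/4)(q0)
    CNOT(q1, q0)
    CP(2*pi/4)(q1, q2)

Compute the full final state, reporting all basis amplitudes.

The final amplitudes are -exp(5*I*pi/12)/2 on |000>, exp(5*I*pi/12)/2 on |001>, 0 on |010>, 0 on |011>, exp(11*I*pi/12)/2 on |100>, -exp(11*I*pi/12)/2 on |101>, 0 on |110>, 0 on |111>.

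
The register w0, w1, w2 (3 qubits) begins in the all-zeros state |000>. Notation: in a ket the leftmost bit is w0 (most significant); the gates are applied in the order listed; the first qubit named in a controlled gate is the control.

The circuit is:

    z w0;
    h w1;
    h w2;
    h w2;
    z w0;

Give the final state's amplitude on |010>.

The final state's coefficient on |010> equals sqrt(2)/2.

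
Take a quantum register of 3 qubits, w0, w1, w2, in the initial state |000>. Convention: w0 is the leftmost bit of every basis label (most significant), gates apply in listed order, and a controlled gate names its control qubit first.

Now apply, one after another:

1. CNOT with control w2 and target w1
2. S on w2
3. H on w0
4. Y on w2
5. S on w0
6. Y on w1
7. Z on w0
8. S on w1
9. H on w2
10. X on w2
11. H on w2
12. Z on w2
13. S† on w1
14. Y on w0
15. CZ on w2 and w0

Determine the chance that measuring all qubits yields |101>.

Outcome |101> occurs with probability 0.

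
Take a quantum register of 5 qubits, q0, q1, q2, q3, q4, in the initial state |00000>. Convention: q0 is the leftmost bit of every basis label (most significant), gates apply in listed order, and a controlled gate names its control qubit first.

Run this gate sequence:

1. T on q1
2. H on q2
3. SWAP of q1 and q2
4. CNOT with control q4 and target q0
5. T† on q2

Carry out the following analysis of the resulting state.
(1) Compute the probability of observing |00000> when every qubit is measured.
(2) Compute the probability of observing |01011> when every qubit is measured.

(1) A full measurement returns |00000> with probability 1/2.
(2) The probability of measuring |01011> is 0.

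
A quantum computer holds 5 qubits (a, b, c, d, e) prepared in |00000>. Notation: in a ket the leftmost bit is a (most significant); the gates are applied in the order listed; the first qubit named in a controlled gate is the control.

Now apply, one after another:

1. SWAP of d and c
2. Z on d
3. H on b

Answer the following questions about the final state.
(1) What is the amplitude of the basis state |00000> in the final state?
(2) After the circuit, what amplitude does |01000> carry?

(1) The amplitude on |00000> is sqrt(2)/2.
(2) The final state's coefficient on |01000> equals sqrt(2)/2.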